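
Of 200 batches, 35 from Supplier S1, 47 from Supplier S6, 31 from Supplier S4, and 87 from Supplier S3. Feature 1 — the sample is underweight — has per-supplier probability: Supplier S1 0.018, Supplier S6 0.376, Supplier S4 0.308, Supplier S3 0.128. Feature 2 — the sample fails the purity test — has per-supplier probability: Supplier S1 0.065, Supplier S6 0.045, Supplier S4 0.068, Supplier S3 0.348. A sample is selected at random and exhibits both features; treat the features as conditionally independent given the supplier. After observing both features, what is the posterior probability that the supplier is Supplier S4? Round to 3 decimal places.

0.121

Compute prior × likelihood for every hypothesis:
  Supplier S1: 0.175 × 0.018 × 0.065 = 0.00020475
  Supplier S6: 0.235 × 0.376 × 0.045 = 0.0039762
  Supplier S4: 0.155 × 0.308 × 0.068 = 0.00324632
  Supplier S3: 0.435 × 0.128 × 0.348 = 0.01937664
Total = 0.02680391.
P(Supplier S4 | evidence) = 0.00324632 / 0.02680391 ≈ 0.121.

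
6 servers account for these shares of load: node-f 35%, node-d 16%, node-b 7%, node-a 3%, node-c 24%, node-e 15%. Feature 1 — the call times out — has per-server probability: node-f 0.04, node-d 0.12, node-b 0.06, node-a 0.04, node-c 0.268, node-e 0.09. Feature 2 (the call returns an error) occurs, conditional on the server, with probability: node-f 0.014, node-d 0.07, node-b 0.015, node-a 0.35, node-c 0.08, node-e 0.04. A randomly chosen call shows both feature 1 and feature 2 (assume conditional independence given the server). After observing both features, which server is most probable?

Prior × likelihood for each hypothesis:
  node-f: 0.35 × 0.04 × 0.014 = 0.000196
  node-d: 0.16 × 0.12 × 0.07 = 0.001344
  node-b: 0.07 × 0.06 × 0.015 = 0.000063
  node-a: 0.03 × 0.04 × 0.35 = 0.00042
  node-c: 0.24 × 0.268 × 0.08 = 0.0051456
  node-e: 0.15 × 0.09 × 0.04 = 0.00054
Normalizing constant = 0.0077086.
Largest term belongs to node-c, so node-c is most probable.

node-c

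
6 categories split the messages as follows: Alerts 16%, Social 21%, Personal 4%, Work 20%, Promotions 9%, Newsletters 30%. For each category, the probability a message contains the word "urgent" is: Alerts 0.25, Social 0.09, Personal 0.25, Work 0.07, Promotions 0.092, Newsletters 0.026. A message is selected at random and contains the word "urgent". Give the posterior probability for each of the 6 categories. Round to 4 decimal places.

Unnormalized posteriors (prior × likelihood):
  Alerts: 0.16 × 0.25 = 0.04
  Social: 0.21 × 0.09 = 0.0189
  Personal: 0.04 × 0.25 = 0.01
  Work: 0.2 × 0.07 = 0.014
  Promotions: 0.09 × 0.092 = 0.00828
  Newsletters: 0.3 × 0.026 = 0.0078
Sum = 0.09898.
P(Alerts | urgent-flag) = 0.04/0.09898 ≈ 0.4041
P(Social | urgent-flag) = 0.0189/0.09898 ≈ 0.1909
P(Personal | urgent-flag) = 0.01/0.09898 ≈ 0.1010
P(Work | urgent-flag) = 0.014/0.09898 ≈ 0.1414
P(Promotions | urgent-flag) = 0.00828/0.09898 ≈ 0.0837
P(Newsletters | urgent-flag) = 0.0078/0.09898 ≈ 0.0788
(Check: 0.4041+0.1909+0.1010+0.1414+0.0837+0.0788 = 0.9999.)

Alerts 0.4041, Social 0.1909, Personal 0.1010, Work 0.1414, Promotions 0.0837, Newsletters 0.0788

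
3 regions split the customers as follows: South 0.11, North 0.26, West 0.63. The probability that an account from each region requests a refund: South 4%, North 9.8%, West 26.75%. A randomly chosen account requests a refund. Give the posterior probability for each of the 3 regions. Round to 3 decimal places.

South 0.022, North 0.128, West 0.849

Prior × likelihood for each hypothesis:
  South: 0.11 × 0.04 = 0.0044
  North: 0.26 × 0.098 = 0.02548
  West: 0.63 × 0.2675 = 0.168525
Normalizing constant = 0.198405.
P(South | refund) = 0.0044/0.198405 ≈ 0.022
P(North | refund) = 0.02548/0.198405 ≈ 0.128
P(West | refund) = 0.168525/0.198405 ≈ 0.849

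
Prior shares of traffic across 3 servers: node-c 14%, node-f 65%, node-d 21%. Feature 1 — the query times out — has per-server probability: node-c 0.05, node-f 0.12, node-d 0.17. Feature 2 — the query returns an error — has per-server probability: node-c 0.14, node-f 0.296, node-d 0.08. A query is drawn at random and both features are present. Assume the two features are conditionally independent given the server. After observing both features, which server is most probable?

Compute prior × likelihood for every hypothesis:
  node-c: 0.14 × 0.05 × 0.14 = 0.00098
  node-f: 0.65 × 0.12 × 0.296 = 0.023088
  node-d: 0.21 × 0.17 × 0.08 = 0.002856
Total = 0.026924.
Largest term belongs to node-f, so node-f is most probable.

node-f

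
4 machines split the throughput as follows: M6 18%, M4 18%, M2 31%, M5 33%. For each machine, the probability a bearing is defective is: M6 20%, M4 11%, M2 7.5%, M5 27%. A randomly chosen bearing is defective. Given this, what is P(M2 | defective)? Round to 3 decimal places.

0.138

Prior × likelihood for each hypothesis:
  M6: 0.18 × 0.2 = 0.036
  M4: 0.18 × 0.11 = 0.0198
  M2: 0.31 × 0.075 = 0.02325
  M5: 0.33 × 0.27 = 0.0891
Sum = 0.16815.
P(M2 | evidence) = 0.02325 / 0.16815 ≈ 0.138.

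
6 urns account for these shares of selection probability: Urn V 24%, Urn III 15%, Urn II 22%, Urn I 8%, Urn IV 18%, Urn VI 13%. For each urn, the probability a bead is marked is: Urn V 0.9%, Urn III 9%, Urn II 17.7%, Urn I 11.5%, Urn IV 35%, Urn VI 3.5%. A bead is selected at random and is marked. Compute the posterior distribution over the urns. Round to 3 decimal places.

Compute prior × likelihood for every hypothesis:
  Urn V: 0.24 × 0.009 = 0.00216
  Urn III: 0.15 × 0.09 = 0.0135
  Urn II: 0.22 × 0.177 = 0.03894
  Urn I: 0.08 × 0.115 = 0.0092
  Urn IV: 0.18 × 0.35 = 0.063
  Urn VI: 0.13 × 0.035 = 0.00455
Normalizing constant = 0.13135.
P(Urn V | marked) = 0.00216/0.13135 ≈ 0.016
P(Urn III | marked) = 0.0135/0.13135 ≈ 0.103
P(Urn II | marked) = 0.03894/0.13135 ≈ 0.296
P(Urn I | marked) = 0.0092/0.13135 ≈ 0.070
P(Urn IV | marked) = 0.063/0.13135 ≈ 0.480
P(Urn VI | marked) = 0.00455/0.13135 ≈ 0.035

Urn V 0.016, Urn III 0.103, Urn II 0.296, Urn I 0.070, Urn IV 0.480, Urn VI 0.035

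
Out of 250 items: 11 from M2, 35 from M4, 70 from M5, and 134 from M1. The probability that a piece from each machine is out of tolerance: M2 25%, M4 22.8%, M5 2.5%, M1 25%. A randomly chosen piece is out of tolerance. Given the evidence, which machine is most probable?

By Bayes' rule, posterior ∝ prior × likelihood:
  M2: 0.044 × 0.25 = 0.011
  M4: 0.14 × 0.228 = 0.03192
  M5: 0.28 × 0.025 = 0.007
  M1: 0.536 × 0.25 = 0.134
Sum = 0.18392.
Largest term belongs to M1, so M1 is most probable.

M1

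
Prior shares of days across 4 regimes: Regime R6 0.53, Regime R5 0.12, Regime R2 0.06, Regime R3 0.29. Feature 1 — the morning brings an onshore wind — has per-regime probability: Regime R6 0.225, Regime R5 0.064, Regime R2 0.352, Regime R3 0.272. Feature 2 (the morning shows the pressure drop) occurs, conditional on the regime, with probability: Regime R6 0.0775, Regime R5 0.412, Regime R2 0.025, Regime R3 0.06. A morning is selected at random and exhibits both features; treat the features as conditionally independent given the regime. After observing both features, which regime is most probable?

Prior × likelihood for each hypothesis:
  Regime R6: 0.53 × 0.225 × 0.0775 = 0.009241875
  Regime R5: 0.12 × 0.064 × 0.412 = 0.00316416
  Regime R2: 0.06 × 0.352 × 0.025 = 0.000528
  Regime R3: 0.29 × 0.272 × 0.06 = 0.0047328
Sum = 0.017666835.
Largest term belongs to Regime R6, so Regime R6 is most probable.

Regime R6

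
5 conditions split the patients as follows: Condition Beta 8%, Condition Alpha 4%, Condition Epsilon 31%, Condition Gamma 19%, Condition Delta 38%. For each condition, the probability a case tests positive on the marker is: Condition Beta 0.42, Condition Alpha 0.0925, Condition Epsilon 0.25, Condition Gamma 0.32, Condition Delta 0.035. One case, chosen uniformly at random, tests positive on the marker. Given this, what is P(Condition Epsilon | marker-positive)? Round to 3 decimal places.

0.410

Compute prior × likelihood for every hypothesis:
  Condition Beta: 0.08 × 0.42 = 0.0336
  Condition Alpha: 0.04 × 0.0925 = 0.0037
  Condition Epsilon: 0.31 × 0.25 = 0.0775
  Condition Gamma: 0.19 × 0.32 = 0.0608
  Condition Delta: 0.38 × 0.035 = 0.0133
Sum = 0.1889.
P(Condition Epsilon | evidence) = 0.0775 / 0.1889 ≈ 0.410.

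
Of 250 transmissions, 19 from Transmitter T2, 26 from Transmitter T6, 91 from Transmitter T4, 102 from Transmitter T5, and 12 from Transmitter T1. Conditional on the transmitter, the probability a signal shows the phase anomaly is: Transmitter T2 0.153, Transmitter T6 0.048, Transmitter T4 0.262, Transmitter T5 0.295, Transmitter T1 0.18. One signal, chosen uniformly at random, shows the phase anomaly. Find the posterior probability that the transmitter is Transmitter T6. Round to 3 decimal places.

Unnormalized posteriors (prior × likelihood):
  Transmitter T2: 0.076 × 0.153 = 0.011628
  Transmitter T6: 0.104 × 0.048 = 0.004992
  Transmitter T4: 0.364 × 0.262 = 0.095368
  Transmitter T5: 0.408 × 0.295 = 0.12036
  Transmitter T1: 0.048 × 0.18 = 0.00864
Total = 0.240988.
P(Transmitter T6 | evidence) = 0.004992 / 0.240988 ≈ 0.021.

0.021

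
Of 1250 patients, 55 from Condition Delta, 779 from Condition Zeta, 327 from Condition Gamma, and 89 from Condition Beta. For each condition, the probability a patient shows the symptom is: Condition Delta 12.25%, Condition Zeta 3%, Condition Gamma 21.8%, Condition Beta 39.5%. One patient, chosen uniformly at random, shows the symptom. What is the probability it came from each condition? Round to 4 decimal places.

Condition Delta 0.0493, Condition Zeta 0.1711, Condition Gamma 0.5221, Condition Beta 0.2575

Unnormalized posteriors (prior × likelihood):
  Condition Delta: 0.044 × 0.1225 = 0.00539
  Condition Zeta: 0.6232 × 0.03 = 0.018696
  Condition Gamma: 0.2616 × 0.218 = 0.0570288
  Condition Beta: 0.0712 × 0.395 = 0.028124
Total = 0.1092388.
P(Condition Delta | symptomatic) = 0.00539/0.1092388 ≈ 0.0493
P(Condition Zeta | symptomatic) = 0.018696/0.1092388 ≈ 0.1711
P(Condition Gamma | symptomatic) = 0.0570288/0.1092388 ≈ 0.5221
P(Condition Beta | symptomatic) = 0.028124/0.1092388 ≈ 0.2575
(Check: 0.0493+0.1711+0.5221+0.2575 = 1.0000.)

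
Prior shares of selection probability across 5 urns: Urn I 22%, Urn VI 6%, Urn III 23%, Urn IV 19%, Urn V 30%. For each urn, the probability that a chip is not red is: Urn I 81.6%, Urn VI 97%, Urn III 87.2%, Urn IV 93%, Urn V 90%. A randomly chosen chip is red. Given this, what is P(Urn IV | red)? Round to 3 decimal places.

Taking complements, P(red | each) = Urn I 0.184, Urn VI 0.03, Urn III 0.128, Urn IV 0.07, Urn V 0.1.
Unnormalized posteriors (prior × likelihood):
  Urn I: 0.22 × 0.184 = 0.04048
  Urn VI: 0.06 × 0.03 = 0.0018
  Urn III: 0.23 × 0.128 = 0.02944
  Urn IV: 0.19 × 0.07 = 0.0133
  Urn V: 0.3 × 0.1 = 0.03
Sum = 0.11502.
P(Urn IV | evidence) = 0.0133 / 0.11502 ≈ 0.116.

0.116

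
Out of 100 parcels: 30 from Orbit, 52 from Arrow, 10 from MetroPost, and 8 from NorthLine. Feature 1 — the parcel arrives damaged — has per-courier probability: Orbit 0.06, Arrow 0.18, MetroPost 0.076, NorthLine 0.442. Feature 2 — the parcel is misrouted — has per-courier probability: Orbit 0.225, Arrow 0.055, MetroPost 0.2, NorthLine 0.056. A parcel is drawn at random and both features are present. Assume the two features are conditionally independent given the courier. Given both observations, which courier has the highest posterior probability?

Prior × likelihood for each hypothesis:
  Orbit: 0.3 × 0.06 × 0.225 = 0.00405
  Arrow: 0.52 × 0.18 × 0.055 = 0.005148
  MetroPost: 0.1 × 0.076 × 0.2 = 0.00152
  NorthLine: 0.08 × 0.442 × 0.056 = 0.00198016
Sum = 0.01269816.
Largest term belongs to Arrow, so Arrow is most probable.

Arrow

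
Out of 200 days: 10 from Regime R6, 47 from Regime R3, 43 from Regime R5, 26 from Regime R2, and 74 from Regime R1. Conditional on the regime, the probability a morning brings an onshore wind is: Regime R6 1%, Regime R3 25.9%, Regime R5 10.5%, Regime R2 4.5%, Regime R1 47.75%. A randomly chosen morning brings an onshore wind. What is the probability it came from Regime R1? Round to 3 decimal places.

By Bayes' rule, posterior ∝ prior × likelihood:
  Regime R6: 0.05 × 0.01 = 0.0005
  Regime R3: 0.235 × 0.259 = 0.060865
  Regime R5: 0.215 × 0.105 = 0.022575
  Regime R2: 0.13 × 0.045 = 0.00585
  Regime R1: 0.37 × 0.4775 = 0.176675
Total = 0.266465.
P(Regime R1 | evidence) = 0.176675 / 0.266465 ≈ 0.663.

0.663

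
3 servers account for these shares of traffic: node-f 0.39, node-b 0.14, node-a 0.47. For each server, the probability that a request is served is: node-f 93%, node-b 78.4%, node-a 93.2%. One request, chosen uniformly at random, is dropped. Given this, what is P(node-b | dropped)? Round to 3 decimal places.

0.338

Taking complements, P(dropped | each) = node-f 0.07, node-b 0.216, node-a 0.068.
By Bayes' rule, posterior ∝ prior × likelihood:
  node-f: 0.39 × 0.07 = 0.0273
  node-b: 0.14 × 0.216 = 0.03024
  node-a: 0.47 × 0.068 = 0.03196
Sum = 0.0895.
P(node-b | evidence) = 0.03024 / 0.0895 ≈ 0.338.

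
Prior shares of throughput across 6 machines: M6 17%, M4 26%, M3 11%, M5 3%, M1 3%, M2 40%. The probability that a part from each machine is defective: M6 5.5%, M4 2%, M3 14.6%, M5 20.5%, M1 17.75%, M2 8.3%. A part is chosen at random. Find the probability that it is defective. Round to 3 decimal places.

Unnormalized posteriors (prior × likelihood):
  M6: 0.17 × 0.055 = 0.00935
  M4: 0.26 × 0.02 = 0.0052
  M3: 0.11 × 0.146 = 0.01606
  M5: 0.03 × 0.205 = 0.00615
  M1: 0.03 × 0.1775 = 0.005325
  M2: 0.4 × 0.083 = 0.0332
P(defective) = 0.00935 + 0.0052 + 0.01606 + 0.00615 + 0.005325 + 0.0332 = 0.075285 → 0.075.

0.075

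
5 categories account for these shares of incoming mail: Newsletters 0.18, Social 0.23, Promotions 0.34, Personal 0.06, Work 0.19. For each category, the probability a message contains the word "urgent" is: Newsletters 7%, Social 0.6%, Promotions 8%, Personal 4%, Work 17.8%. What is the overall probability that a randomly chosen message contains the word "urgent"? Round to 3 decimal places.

Compute prior × likelihood for every hypothesis:
  Newsletters: 0.18 × 0.07 = 0.0126
  Social: 0.23 × 0.006 = 0.00138
  Promotions: 0.34 × 0.08 = 0.0272
  Personal: 0.06 × 0.04 = 0.0024
  Work: 0.19 × 0.178 = 0.03382
P(urgent-flag) = 0.0126 + 0.00138 + 0.0272 + 0.0024 + 0.03382 = 0.0774 → 0.077.

0.077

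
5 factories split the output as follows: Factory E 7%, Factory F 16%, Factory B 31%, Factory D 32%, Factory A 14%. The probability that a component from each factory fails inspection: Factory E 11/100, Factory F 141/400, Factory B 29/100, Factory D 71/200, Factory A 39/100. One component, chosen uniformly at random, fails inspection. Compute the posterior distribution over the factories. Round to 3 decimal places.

By Bayes' rule, posterior ∝ prior × likelihood:
  Factory E: 0.07 × 0.11 = 0.0077
  Factory F: 0.16 × 0.3525 = 0.0564
  Factory B: 0.31 × 0.29 = 0.0899
  Factory D: 0.32 × 0.355 = 0.1136
  Factory A: 0.14 × 0.39 = 0.0546
Normalizing constant = 0.3222.
P(Factory E | nonconforming) = 0.0077/0.3222 ≈ 0.024
P(Factory F | nonconforming) = 0.0564/0.3222 ≈ 0.175
P(Factory B | nonconforming) = 0.0899/0.3222 ≈ 0.279
P(Factory D | nonconforming) = 0.1136/0.3222 ≈ 0.353
P(Factory A | nonconforming) = 0.0546/0.3222 ≈ 0.169

Factory E 0.024, Factory F 0.175, Factory B 0.279, Factory D 0.353, Factory A 0.169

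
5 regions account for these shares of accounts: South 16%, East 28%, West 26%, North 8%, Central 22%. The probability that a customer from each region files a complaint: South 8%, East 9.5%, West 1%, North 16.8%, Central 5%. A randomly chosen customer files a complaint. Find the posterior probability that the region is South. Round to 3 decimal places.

By Bayes' rule, posterior ∝ prior × likelihood:
  South: 0.16 × 0.08 = 0.0128
  East: 0.28 × 0.095 = 0.0266
  West: 0.26 × 0.01 = 0.0026
  North: 0.08 × 0.168 = 0.01344
  Central: 0.22 × 0.05 = 0.011
Sum = 0.06644.
P(South | evidence) = 0.0128 / 0.06644 ≈ 0.193.

0.193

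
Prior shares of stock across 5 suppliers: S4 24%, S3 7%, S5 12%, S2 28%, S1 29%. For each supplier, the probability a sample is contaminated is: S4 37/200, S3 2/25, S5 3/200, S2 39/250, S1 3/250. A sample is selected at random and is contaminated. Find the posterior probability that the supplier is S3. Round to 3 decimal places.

Prior × likelihood for each hypothesis:
  S4: 0.24 × 0.185 = 0.0444
  S3: 0.07 × 0.08 = 0.0056
  S5: 0.12 × 0.015 = 0.0018
  S2: 0.28 × 0.156 = 0.04368
  S1: 0.29 × 0.012 = 0.00348
Sum = 0.09896.
P(S3 | evidence) = 0.0056 / 0.09896 ≈ 0.057.

0.057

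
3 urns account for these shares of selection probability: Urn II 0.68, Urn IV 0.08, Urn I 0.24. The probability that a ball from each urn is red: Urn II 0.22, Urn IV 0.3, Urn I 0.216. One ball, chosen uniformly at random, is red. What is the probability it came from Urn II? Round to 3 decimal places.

0.664

Unnormalized posteriors (prior × likelihood):
  Urn II: 0.68 × 0.22 = 0.1496
  Urn IV: 0.08 × 0.3 = 0.024
  Urn I: 0.24 × 0.216 = 0.05184
Normalizing constant = 0.22544.
P(Urn II | evidence) = 0.1496 / 0.22544 ≈ 0.664.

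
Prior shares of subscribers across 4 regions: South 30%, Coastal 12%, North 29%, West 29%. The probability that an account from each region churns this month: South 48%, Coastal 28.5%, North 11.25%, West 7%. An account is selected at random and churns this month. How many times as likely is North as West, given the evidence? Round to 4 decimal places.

1.6071

Unnormalized posteriors (prior × likelihood):
  South: 0.3 × 0.48 = 0.144
  Coastal: 0.12 × 0.285 = 0.0342
  North: 0.29 × 0.1125 = 0.032625
  West: 0.29 × 0.07 = 0.0203
Sum = 0.231125.
The ratio is 0.032625 / 0.0203 (the normalizer cancels) = 1.6071.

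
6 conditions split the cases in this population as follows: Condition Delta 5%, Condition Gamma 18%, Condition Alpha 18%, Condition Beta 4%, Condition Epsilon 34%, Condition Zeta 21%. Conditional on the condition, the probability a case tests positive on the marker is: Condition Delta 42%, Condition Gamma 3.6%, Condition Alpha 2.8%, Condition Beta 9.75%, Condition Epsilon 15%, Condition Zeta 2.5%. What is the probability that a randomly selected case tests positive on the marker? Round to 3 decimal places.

By Bayes' rule, posterior ∝ prior × likelihood:
  Condition Delta: 0.05 × 0.42 = 0.021
  Condition Gamma: 0.18 × 0.036 = 0.00648
  Condition Alpha: 0.18 × 0.028 = 0.00504
  Condition Beta: 0.04 × 0.0975 = 0.0039
  Condition Epsilon: 0.34 × 0.15 = 0.051
  Condition Zeta: 0.21 × 0.025 = 0.00525
P(marker-positive) = 0.021 + 0.00648 + 0.00504 + 0.0039 + 0.051 + 0.00525 = 0.09267 → 0.093.

0.093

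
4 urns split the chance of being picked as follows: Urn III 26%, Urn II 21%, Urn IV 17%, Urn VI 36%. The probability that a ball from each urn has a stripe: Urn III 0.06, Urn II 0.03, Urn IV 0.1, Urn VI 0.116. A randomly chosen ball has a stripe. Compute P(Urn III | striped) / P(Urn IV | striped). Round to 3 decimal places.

0.918

Unnormalized posteriors (prior × likelihood):
  Urn III: 0.26 × 0.06 = 0.0156
  Urn II: 0.21 × 0.03 = 0.0063
  Urn IV: 0.17 × 0.1 = 0.017
  Urn VI: 0.36 × 0.116 = 0.04176
Total = 0.08066.
The ratio is 0.0156 / 0.017 (the normalizer cancels) = 0.918.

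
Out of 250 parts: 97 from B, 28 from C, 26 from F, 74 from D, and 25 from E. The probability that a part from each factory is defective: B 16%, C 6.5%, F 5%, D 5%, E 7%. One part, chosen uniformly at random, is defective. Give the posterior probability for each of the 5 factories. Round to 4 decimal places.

Prior × likelihood for each hypothesis:
  B: 0.388 × 0.16 = 0.06208
  C: 0.112 × 0.065 = 0.00728
  F: 0.104 × 0.05 = 0.0052
  D: 0.296 × 0.05 = 0.0148
  E: 0.1 × 0.07 = 0.007
Normalizing constant = 0.09636.
P(B | defective) = 0.06208/0.09636 ≈ 0.6443
P(C | defective) = 0.00728/0.09636 ≈ 0.0756
P(F | defective) = 0.0052/0.09636 ≈ 0.0540
P(D | defective) = 0.0148/0.09636 ≈ 0.1536
P(E | defective) = 0.007/0.09636 ≈ 0.0726

B 0.6443, C 0.0756, F 0.0540, D 0.1536, E 0.0726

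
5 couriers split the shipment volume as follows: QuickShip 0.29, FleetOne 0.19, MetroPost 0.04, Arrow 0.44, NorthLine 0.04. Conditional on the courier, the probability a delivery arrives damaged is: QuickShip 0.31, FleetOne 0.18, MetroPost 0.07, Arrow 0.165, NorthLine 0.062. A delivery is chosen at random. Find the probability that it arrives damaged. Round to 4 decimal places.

By Bayes' rule, posterior ∝ prior × likelihood:
  QuickShip: 0.29 × 0.31 = 0.0899
  FleetOne: 0.19 × 0.18 = 0.0342
  MetroPost: 0.04 × 0.07 = 0.0028
  Arrow: 0.44 × 0.165 = 0.0726
  NorthLine: 0.04 × 0.062 = 0.00248
P(damaged) = 0.0899 + 0.0342 + 0.0028 + 0.0726 + 0.00248 = 0.20198 → 0.2020.

0.2020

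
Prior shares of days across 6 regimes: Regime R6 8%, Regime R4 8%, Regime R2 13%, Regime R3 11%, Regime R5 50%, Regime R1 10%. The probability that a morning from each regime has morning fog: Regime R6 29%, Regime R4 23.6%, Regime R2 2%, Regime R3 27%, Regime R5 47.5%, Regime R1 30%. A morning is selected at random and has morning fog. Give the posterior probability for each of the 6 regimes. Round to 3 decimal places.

Regime R6 0.068, Regime R4 0.055, Regime R2 0.008, Regime R3 0.087, Regime R5 0.695, Regime R1 0.088

Compute prior × likelihood for every hypothesis:
  Regime R6: 0.08 × 0.29 = 0.0232
  Regime R4: 0.08 × 0.236 = 0.01888
  Regime R2: 0.13 × 0.02 = 0.0026
  Regime R3: 0.11 × 0.27 = 0.0297
  Regime R5: 0.5 × 0.475 = 0.2375
  Regime R1: 0.1 × 0.3 = 0.03
Normalizing constant = 0.34188.
P(Regime R6 | fog) = 0.0232/0.34188 ≈ 0.068
P(Regime R4 | fog) = 0.01888/0.34188 ≈ 0.055
P(Regime R2 | fog) = 0.0026/0.34188 ≈ 0.008
P(Regime R3 | fog) = 0.0297/0.34188 ≈ 0.087
P(Regime R5 | fog) = 0.2375/0.34188 ≈ 0.695
P(Regime R1 | fog) = 0.03/0.34188 ≈ 0.088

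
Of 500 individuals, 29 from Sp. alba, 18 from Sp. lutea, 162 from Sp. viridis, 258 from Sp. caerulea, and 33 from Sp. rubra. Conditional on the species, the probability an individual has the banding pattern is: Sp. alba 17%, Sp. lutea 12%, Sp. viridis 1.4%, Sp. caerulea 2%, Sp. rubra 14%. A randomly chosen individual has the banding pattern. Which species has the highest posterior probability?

Prior × likelihood for each hypothesis:
  Sp. alba: 0.058 × 0.17 = 0.00986
  Sp. lutea: 0.036 × 0.12 = 0.00432
  Sp. viridis: 0.324 × 0.014 = 0.004536
  Sp. caerulea: 0.516 × 0.02 = 0.01032
  Sp. rubra: 0.066 × 0.14 = 0.00924
Sum = 0.038276.
Largest term belongs to Sp. caerulea, so Sp. caerulea is most probable.

Sp. caerulea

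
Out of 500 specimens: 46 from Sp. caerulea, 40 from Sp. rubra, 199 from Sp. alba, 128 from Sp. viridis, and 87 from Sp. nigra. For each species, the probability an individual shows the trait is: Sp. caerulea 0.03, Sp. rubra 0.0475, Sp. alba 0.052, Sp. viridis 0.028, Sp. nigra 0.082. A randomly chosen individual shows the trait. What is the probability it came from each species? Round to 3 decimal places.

Sp. caerulea 0.057, Sp. rubra 0.078, Sp. alba 0.425, Sp. viridis 0.147, Sp. nigra 0.293

Unnormalized posteriors (prior × likelihood):
  Sp. caerulea: 0.092 × 0.03 = 0.00276
  Sp. rubra: 0.08 × 0.0475 = 0.0038
  Sp. alba: 0.398 × 0.052 = 0.020696
  Sp. viridis: 0.256 × 0.028 = 0.007168
  Sp. nigra: 0.174 × 0.082 = 0.014268
Normalizing constant = 0.048692.
P(Sp. caerulea | trait) = 0.00276/0.048692 ≈ 0.057
P(Sp. rubra | trait) = 0.0038/0.048692 ≈ 0.078
P(Sp. alba | trait) = 0.020696/0.048692 ≈ 0.425
P(Sp. viridis | trait) = 0.007168/0.048692 ≈ 0.147
P(Sp. nigra | trait) = 0.014268/0.048692 ≈ 0.293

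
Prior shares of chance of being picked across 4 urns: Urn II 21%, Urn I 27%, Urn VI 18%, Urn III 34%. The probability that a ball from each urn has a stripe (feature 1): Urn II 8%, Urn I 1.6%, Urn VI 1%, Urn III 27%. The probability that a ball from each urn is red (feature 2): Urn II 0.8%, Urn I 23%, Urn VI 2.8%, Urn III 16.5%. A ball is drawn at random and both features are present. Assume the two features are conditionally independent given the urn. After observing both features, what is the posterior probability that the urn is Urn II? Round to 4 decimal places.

Unnormalized posteriors (prior × likelihood):
  Urn II: 0.21 × 0.08 × 0.008 = 0.0001344
  Urn I: 0.27 × 0.016 × 0.23 = 0.0009936
  Urn VI: 0.18 × 0.01 × 0.028 = 0.0000504
  Urn III: 0.34 × 0.27 × 0.165 = 0.015147
Sum = 0.0163254.
P(Urn II | evidence) = 0.0001344 / 0.0163254 ≈ 0.0082.

0.0082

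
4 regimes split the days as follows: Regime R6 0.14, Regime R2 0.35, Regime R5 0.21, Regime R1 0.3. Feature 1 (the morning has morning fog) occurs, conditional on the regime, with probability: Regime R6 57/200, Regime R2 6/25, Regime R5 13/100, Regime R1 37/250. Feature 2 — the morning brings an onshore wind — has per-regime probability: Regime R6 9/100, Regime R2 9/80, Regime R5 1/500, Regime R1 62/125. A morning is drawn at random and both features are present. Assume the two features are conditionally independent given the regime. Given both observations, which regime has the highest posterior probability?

Regime R1

Prior × likelihood for each hypothesis:
  Regime R6: 0.14 × 0.285 × 0.09 = 0.003591
  Regime R2: 0.35 × 0.24 × 0.1125 = 0.00945
  Regime R5: 0.21 × 0.13 × 0.002 = 0.0000546
  Regime R1: 0.3 × 0.148 × 0.496 = 0.0220224
Total = 0.035118.
Largest term belongs to Regime R1, so Regime R1 is most probable.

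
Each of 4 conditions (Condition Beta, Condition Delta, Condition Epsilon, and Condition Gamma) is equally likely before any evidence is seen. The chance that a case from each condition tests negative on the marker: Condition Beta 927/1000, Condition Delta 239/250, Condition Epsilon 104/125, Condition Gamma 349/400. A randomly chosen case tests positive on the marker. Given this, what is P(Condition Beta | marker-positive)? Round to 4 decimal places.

0.1770

Taking complements, P(marker-positive | each) = Condition Beta 0.073, Condition Delta 0.044, Condition Epsilon 0.168, Condition Gamma 0.1275.
Since the prior is uniform, the posterior is proportional to the likelihood:
  Condition Beta: 0.073
  Condition Delta: 0.044
  Condition Epsilon: 0.168
  Condition Gamma: 0.1275
Normalizing constant = 0.4125.
P(Condition Beta | evidence) = 0.073 / 0.4125 ≈ 0.1770.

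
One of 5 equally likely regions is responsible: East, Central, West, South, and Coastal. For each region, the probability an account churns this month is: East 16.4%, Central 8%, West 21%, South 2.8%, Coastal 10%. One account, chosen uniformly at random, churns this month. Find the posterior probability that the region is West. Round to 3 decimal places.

0.361

With a uniform prior (1/5 each), posterior ∝ likelihood:
  East: 0.164
  Central: 0.08
  West: 0.21
  South: 0.028
  Coastal: 0.1
Sum = 0.582.
P(West | evidence) = 0.21 / 0.582 ≈ 0.361.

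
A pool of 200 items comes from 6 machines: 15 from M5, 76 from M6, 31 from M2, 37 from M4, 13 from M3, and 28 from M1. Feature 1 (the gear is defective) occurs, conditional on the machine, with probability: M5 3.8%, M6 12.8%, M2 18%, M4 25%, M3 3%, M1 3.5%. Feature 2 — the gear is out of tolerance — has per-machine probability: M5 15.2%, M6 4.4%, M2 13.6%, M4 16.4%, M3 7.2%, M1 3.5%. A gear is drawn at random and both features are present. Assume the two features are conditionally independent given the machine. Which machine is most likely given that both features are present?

M4

Prior × likelihood for each hypothesis:
  M5: 0.075 × 0.038 × 0.152 = 0.0004332
  M6: 0.38 × 0.128 × 0.044 = 0.00214016
  M2: 0.155 × 0.18 × 0.136 = 0.0037944
  M4: 0.185 × 0.25 × 0.164 = 0.007585
  M3: 0.065 × 0.03 × 0.072 = 0.0001404
  M1: 0.14 × 0.035 × 0.035 = 0.0001715
Normalizing constant = 0.01426466.
Largest term belongs to M4, so M4 is most probable.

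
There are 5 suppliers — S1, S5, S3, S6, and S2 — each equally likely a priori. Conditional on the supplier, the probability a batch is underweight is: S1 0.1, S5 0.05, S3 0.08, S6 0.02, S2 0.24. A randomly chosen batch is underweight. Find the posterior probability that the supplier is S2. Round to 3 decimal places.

Since the prior is uniform, the posterior is proportional to the likelihood:
  S1: 0.1
  S5: 0.05
  S3: 0.08
  S6: 0.02
  S2: 0.24
Normalizing constant = 0.49.
P(S2 | evidence) = 0.24 / 0.49 ≈ 0.490.

0.490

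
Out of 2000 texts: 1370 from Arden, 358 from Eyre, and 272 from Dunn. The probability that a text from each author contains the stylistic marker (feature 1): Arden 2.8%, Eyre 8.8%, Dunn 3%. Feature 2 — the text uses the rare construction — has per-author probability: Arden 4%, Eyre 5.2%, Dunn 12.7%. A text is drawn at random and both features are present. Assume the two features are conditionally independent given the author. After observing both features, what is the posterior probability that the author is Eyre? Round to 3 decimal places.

Unnormalized posteriors (prior × likelihood):
  Arden: 0.685 × 0.028 × 0.04 = 0.0007672
  Eyre: 0.179 × 0.088 × 0.052 = 0.000819104
  Dunn: 0.136 × 0.03 × 0.127 = 0.00051816
Normalizing constant = 0.002104464.
P(Eyre | evidence) = 0.000819104 / 0.002104464 ≈ 0.389.

0.389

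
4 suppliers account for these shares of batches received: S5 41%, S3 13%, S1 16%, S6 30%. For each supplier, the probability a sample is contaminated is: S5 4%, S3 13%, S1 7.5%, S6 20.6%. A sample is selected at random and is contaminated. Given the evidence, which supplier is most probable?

Compute prior × likelihood for every hypothesis:
  S5: 0.41 × 0.04 = 0.0164
  S3: 0.13 × 0.13 = 0.0169
  S1: 0.16 × 0.075 = 0.012
  S6: 0.3 × 0.206 = 0.0618
Total = 0.1071.
Largest term belongs to S6, so S6 is most probable.

S6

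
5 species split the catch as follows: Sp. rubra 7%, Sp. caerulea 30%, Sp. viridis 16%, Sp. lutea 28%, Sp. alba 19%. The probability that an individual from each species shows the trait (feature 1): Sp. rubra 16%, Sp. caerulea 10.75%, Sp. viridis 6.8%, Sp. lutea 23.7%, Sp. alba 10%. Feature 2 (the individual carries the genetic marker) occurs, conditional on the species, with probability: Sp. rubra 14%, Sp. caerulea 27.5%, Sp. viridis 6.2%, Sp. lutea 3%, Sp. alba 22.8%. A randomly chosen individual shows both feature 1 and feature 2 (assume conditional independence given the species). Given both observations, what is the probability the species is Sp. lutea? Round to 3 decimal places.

0.114

Unnormalized posteriors (prior × likelihood):
  Sp. rubra: 0.07 × 0.16 × 0.14 = 0.001568
  Sp. caerulea: 0.3 × 0.1075 × 0.275 = 0.00886875
  Sp. viridis: 0.16 × 0.068 × 0.062 = 0.00067456
  Sp. lutea: 0.28 × 0.237 × 0.03 = 0.0019908
  Sp. alba: 0.19 × 0.1 × 0.228 = 0.004332
Total = 0.01743411.
P(Sp. lutea | evidence) = 0.0019908 / 0.01743411 ≈ 0.114.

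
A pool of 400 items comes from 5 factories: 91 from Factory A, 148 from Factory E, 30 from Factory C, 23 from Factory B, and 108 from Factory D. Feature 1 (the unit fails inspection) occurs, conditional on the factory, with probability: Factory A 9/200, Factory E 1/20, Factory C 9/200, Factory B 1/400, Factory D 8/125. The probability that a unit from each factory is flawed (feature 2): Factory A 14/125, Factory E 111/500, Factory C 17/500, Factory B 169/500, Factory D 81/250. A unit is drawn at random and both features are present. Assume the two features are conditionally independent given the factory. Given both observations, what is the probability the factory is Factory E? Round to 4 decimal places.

Prior × likelihood for each hypothesis:
  Factory A: 0.2275 × 0.045 × 0.112 = 0.0011466
  Factory E: 0.37 × 0.05 × 0.222 = 0.004107
  Factory C: 0.075 × 0.045 × 0.034 = 0.00011475
  Factory B: 0.0575 × 0.0025 × 0.338 = 0.0000485875
  Factory D: 0.27 × 0.064 × 0.324 = 0.00559872
Normalizing constant = 0.0110156575.
P(Factory E | evidence) = 0.004107 / 0.0110156575 ≈ 0.3728.

0.3728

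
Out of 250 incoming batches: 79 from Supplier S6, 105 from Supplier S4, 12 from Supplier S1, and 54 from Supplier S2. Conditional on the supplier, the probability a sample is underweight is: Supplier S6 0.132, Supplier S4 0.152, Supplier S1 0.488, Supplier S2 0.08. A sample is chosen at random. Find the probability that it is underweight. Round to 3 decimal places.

0.146

By Bayes' rule, posterior ∝ prior × likelihood:
  Supplier S6: 0.316 × 0.132 = 0.041712
  Supplier S4: 0.42 × 0.152 = 0.06384
  Supplier S1: 0.048 × 0.488 = 0.023424
  Supplier S2: 0.216 × 0.08 = 0.01728
P(underweight) = 0.041712 + 0.06384 + 0.023424 + 0.01728 = 0.146256 → 0.146.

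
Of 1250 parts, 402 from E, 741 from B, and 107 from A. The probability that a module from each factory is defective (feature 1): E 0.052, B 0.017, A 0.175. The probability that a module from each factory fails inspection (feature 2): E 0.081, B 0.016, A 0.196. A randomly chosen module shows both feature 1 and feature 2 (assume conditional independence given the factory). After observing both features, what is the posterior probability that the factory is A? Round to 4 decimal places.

0.6595

Compute prior × likelihood for every hypothesis:
  E: 0.3216 × 0.052 × 0.081 = 0.0013545792
  B: 0.5928 × 0.017 × 0.016 = 0.0001612416
  A: 0.0856 × 0.175 × 0.196 = 0.00293608
Total = 0.0044519008.
P(A | evidence) = 0.00293608 / 0.0044519008 ≈ 0.6595.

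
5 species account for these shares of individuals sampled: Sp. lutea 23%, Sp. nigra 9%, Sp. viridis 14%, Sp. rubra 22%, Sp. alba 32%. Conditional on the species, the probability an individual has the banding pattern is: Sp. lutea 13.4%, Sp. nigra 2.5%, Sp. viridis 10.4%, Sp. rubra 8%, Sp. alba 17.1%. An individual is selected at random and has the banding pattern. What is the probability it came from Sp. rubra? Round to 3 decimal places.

0.147

Prior × likelihood for each hypothesis:
  Sp. lutea: 0.23 × 0.134 = 0.03082
  Sp. nigra: 0.09 × 0.025 = 0.00225
  Sp. viridis: 0.14 × 0.104 = 0.01456
  Sp. rubra: 0.22 × 0.08 = 0.0176
  Sp. alba: 0.32 × 0.171 = 0.05472
Total = 0.11995.
P(Sp. rubra | evidence) = 0.0176 / 0.11995 ≈ 0.147.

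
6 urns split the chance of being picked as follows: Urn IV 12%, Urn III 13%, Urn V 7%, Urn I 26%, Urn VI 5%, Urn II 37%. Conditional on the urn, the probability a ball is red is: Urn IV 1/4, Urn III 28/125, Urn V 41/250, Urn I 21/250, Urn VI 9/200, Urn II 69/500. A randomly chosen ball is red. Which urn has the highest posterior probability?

Urn II

Prior × likelihood for each hypothesis:
  Urn IV: 0.12 × 0.25 = 0.03
  Urn III: 0.13 × 0.224 = 0.02912
  Urn V: 0.07 × 0.164 = 0.01148
  Urn I: 0.26 × 0.084 = 0.02184
  Urn VI: 0.05 × 0.045 = 0.00225
  Urn II: 0.37 × 0.138 = 0.05106
Sum = 0.14575.
Largest term belongs to Urn II, so Urn II is most probable.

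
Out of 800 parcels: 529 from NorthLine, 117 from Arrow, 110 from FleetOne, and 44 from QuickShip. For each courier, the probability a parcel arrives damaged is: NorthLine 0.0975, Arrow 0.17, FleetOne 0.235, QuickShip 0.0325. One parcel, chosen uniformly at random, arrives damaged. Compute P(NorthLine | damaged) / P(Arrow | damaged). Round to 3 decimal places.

2.593

By Bayes' rule, posterior ∝ prior × likelihood:
  NorthLine: 0.66125 × 0.0975 = 0.064471875
  Arrow: 0.14625 × 0.17 = 0.0248625
  FleetOne: 0.1375 × 0.235 = 0.0323125
  QuickShip: 0.055 × 0.0325 = 0.0017875
Normalizing constant = 0.123434375.
The ratio is 0.064471875 / 0.0248625 (the normalizer cancels) = 2.593.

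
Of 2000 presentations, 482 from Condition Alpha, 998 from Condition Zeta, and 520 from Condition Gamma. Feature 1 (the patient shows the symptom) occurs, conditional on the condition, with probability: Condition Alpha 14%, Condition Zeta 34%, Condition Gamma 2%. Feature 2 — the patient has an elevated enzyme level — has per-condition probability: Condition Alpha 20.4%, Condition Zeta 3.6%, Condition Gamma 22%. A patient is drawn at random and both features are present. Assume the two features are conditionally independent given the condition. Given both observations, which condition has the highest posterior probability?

Prior × likelihood for each hypothesis:
  Condition Alpha: 0.241 × 0.14 × 0.204 = 0.00688296
  Condition Zeta: 0.499 × 0.34 × 0.036 = 0.00610776
  Condition Gamma: 0.26 × 0.02 × 0.22 = 0.001144
Normalizing constant = 0.01413472.
Largest term belongs to Condition Alpha, so Condition Alpha is most probable.

Condition Alpha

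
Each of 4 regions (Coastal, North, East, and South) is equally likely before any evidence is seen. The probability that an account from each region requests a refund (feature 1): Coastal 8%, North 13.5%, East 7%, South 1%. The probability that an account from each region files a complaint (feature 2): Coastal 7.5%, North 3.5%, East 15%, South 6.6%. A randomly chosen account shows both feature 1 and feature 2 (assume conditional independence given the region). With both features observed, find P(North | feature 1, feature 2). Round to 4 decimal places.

Since the prior is uniform, the posterior is proportional to the likelihood:
  Coastal: 0.08 × 0.075 = 0.006
  North: 0.135 × 0.035 = 0.004725
  East: 0.07 × 0.15 = 0.0105
  South: 0.01 × 0.066 = 0.00066
Total = 0.021885.
P(North | evidence) = 0.004725 / 0.021885 ≈ 0.2159.

0.2159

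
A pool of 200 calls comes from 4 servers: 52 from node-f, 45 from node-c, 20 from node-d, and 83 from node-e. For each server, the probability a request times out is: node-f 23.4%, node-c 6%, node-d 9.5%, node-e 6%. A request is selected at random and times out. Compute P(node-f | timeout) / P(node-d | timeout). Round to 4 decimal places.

Compute prior × likelihood for every hypothesis:
  node-f: 0.26 × 0.234 = 0.06084
  node-c: 0.225 × 0.06 = 0.0135
  node-d: 0.1 × 0.095 = 0.0095
  node-e: 0.415 × 0.06 = 0.0249
Normalizing constant = 0.10874.
The ratio is 0.06084 / 0.0095 (the normalizer cancels) = 6.4042.

6.4042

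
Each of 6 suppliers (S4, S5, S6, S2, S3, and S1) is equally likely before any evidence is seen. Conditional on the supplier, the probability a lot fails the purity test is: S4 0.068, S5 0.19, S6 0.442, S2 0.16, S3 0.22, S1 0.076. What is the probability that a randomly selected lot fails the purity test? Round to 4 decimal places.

0.1927

With a uniform prior (1/6 each), posterior ∝ likelihood:
  S4: 0.068
  S5: 0.19
  S6: 0.442
  S2: 0.16
  S3: 0.22
  S1: 0.076
P(off-spec) = (1/6) × (0.068 + 0.19 + 0.442 + 0.16 + 0.22 + 0.076) = 1.156/6 ≈ 0.1927.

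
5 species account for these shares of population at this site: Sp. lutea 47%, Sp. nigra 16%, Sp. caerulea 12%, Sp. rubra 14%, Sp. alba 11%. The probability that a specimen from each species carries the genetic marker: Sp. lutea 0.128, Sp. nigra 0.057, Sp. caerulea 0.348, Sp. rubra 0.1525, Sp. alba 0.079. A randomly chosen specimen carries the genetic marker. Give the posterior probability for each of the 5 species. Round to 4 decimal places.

Compute prior × likelihood for every hypothesis:
  Sp. lutea: 0.47 × 0.128 = 0.06016
  Sp. nigra: 0.16 × 0.057 = 0.00912
  Sp. caerulea: 0.12 × 0.348 = 0.04176
  Sp. rubra: 0.14 × 0.1525 = 0.02135
  Sp. alba: 0.11 × 0.079 = 0.00869
Sum = 0.14108.
P(Sp. lutea | marker) = 0.06016/0.14108 ≈ 0.4264
P(Sp. nigra | marker) = 0.00912/0.14108 ≈ 0.0646
P(Sp. caerulea | marker) = 0.04176/0.14108 ≈ 0.2960
P(Sp. rubra | marker) = 0.02135/0.14108 ≈ 0.1513
P(Sp. alba | marker) = 0.00869/0.14108 ≈ 0.0616

Sp. lutea 0.4264, Sp. nigra 0.0646, Sp. caerulea 0.2960, Sp. rubra 0.1513, Sp. alba 0.0616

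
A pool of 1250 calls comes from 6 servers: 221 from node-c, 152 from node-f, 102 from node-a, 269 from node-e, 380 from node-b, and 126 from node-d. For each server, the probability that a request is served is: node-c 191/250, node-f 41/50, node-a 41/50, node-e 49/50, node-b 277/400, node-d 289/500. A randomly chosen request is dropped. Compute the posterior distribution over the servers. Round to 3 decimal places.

Taking complements, P(dropped | each) = node-c 0.236, node-f 0.18, node-a 0.18, node-e 0.02, node-b 0.3075, node-d 0.422.
Prior × likelihood for each hypothesis:
  node-c: 0.1768 × 0.236 = 0.0417248
  node-f: 0.1216 × 0.18 = 0.021888
  node-a: 0.0816 × 0.18 = 0.014688
  node-e: 0.2152 × 0.02 = 0.004304
  node-b: 0.304 × 0.3075 = 0.09348
  node-d: 0.1008 × 0.422 = 0.0425376
Total = 0.2186224.
P(node-c | dropped) = 0.0417248/0.2186224 ≈ 0.191
P(node-f | dropped) = 0.021888/0.2186224 ≈ 0.100
P(node-a | dropped) = 0.014688/0.2186224 ≈ 0.067
P(node-e | dropped) = 0.004304/0.2186224 ≈ 0.020
P(node-b | dropped) = 0.09348/0.2186224 ≈ 0.428
P(node-d | dropped) = 0.0425376/0.2186224 ≈ 0.195

node-c 0.191, node-f 0.100, node-a 0.067, node-e 0.020, node-b 0.428, node-d 0.195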